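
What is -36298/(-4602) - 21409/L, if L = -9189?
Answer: 72011090/7047963 ≈ 10.217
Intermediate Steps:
-36298/(-4602) - 21409/L = -36298/(-4602) - 21409/(-9189) = -36298*(-1/4602) - 21409*(-1/9189) = 18149/2301 + 21409/9189 = 72011090/7047963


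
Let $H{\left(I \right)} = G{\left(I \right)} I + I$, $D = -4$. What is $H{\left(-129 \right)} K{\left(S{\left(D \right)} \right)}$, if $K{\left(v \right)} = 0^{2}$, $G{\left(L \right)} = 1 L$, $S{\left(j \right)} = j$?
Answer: $0$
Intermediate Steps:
$G{\left(L \right)} = L$
$K{\left(v \right)} = 0$
$H{\left(I \right)} = I + I^{2}$ ($H{\left(I \right)} = I I + I = I^{2} + I = I + I^{2}$)
$H{\left(-129 \right)} K{\left(S{\left(D \right)} \right)} = - 129 \left(1 - 129\right) 0 = \left(-129\right) \left(-128\right) 0 = 16512 \cdot 0 = 0$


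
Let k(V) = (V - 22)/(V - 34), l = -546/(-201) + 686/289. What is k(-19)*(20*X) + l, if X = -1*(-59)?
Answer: 942005620/1026239 ≈ 917.92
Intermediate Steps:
X = 59
l = 98560/19363 (l = -546*(-1/201) + 686*(1/289) = 182/67 + 686/289 = 98560/19363 ≈ 5.0901)
k(V) = (-22 + V)/(-34 + V)
k(-19)*(20*X) + l = ((-22 - 19)/(-34 - 19))*(20*59) + 98560/19363 = (-41/(-53))*1180 + 98560/19363 = -1/53*(-41)*1180 + 98560/19363 = (41/53)*1180 + 98560/19363 = 48380/53 + 98560/19363 = 942005620/1026239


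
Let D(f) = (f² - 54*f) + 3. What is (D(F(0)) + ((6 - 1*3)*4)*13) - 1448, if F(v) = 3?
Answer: -1442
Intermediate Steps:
D(f) = 3 + f² - 54*f
(D(F(0)) + ((6 - 1*3)*4)*13) - 1448 = ((3 + 3² - 54*3) + ((6 - 1*3)*4)*13) - 1448 = ((3 + 9 - 162) + ((6 - 3)*4)*13) - 1448 = (-150 + (3*4)*13) - 1448 = (-150 + 12*13) - 1448 = (-150 + 156) - 1448 = 6 - 1448 = -1442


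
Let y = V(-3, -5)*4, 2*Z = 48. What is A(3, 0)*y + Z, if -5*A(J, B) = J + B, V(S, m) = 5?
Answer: 12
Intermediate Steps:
Z = 24 (Z = (½)*48 = 24)
y = 20 (y = 5*4 = 20)
A(J, B) = -B/5 - J/5 (A(J, B) = -(J + B)/5 = -(B + J)/5 = -B/5 - J/5)
A(3, 0)*y + Z = (-⅕*0 - ⅕*3)*20 + 24 = (0 - ⅗)*20 + 24 = -⅗*20 + 24 = -12 + 24 = 12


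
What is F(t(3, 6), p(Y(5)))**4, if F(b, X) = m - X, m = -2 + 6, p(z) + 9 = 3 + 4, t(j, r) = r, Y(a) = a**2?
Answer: 1296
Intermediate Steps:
p(z) = -2 (p(z) = -9 + (3 + 4) = -9 + 7 = -2)
m = 4
F(b, X) = 4 - X
F(t(3, 6), p(Y(5)))**4 = (4 - 1*(-2))**4 = (4 + 2)**4 = 6**4 = 1296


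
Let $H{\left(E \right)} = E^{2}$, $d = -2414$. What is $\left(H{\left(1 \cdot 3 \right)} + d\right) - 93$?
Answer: $-2498$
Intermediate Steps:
$\left(H{\left(1 \cdot 3 \right)} + d\right) - 93 = \left(\left(1 \cdot 3\right)^{2} - 2414\right) - 93 = \left(3^{2} - 2414\right) - 93 = \left(9 - 2414\right) - 93 = -2405 - 93 = -2498$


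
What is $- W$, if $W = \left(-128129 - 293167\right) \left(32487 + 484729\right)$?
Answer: $217901031936$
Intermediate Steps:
$W = -217901031936$ ($W = \left(-421296\right) 517216 = -217901031936$)
$- W = \left(-1\right) \left(-217901031936\right) = 217901031936$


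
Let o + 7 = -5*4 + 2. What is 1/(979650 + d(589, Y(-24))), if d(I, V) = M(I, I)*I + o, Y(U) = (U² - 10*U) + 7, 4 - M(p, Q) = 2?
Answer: 1/980803 ≈ 1.0196e-6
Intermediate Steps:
M(p, Q) = 2 (M(p, Q) = 4 - 1*2 = 4 - 2 = 2)
o = -25 (o = -7 + (-5*4 + 2) = -7 + (-20 + 2) = -7 - 18 = -25)
Y(U) = 7 + U² - 10*U
d(I, V) = -25 + 2*I (d(I, V) = 2*I - 25 = -25 + 2*I)
1/(979650 + d(589, Y(-24))) = 1/(979650 + (-25 + 2*589)) = 1/(979650 + (-25 + 1178)) = 1/(979650 + 1153) = 1/980803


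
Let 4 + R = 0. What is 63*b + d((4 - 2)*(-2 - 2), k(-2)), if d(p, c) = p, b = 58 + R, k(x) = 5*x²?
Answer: 3394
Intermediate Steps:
R = -4 (R = -4 + 0 = -4)
b = 54 (b = 58 - 4 = 54)
63*b + d((4 - 2)*(-2 - 2), k(-2)) = 63*54 + (4 - 2)*(-2 - 2) = 3402 + 2*(-4) = 3402 - 8 = 3394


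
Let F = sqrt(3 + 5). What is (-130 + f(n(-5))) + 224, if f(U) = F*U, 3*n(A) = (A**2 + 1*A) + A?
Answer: 94 + 10*sqrt(2) ≈ 108.14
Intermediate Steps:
F = 2*sqrt(2) (F = sqrt(8) = 2*sqrt(2) ≈ 2.8284)
n(A) = A**2/3 + 2*A/3 (n(A) = ((A**2 + 1*A) + A)/3 = ((A**2 + A) + A)/3 = ((A + A**2) + A)/3 = (A**2 + 2*A)/3 = A**2/3 + 2*A/3)
f(U) = 2*U*sqrt(2) (f(U) = (2*sqrt(2))*U = 2*U*sqrt(2))
(-130 + f(n(-5))) + 224 = (-130 + 2*((1/3)*(-5)*(2 - 5))*sqrt(2)) + 224 = (-130 + 2*((1/3)*(-5)*(-3))*sqrt(2)) + 224 = (-130 + 2*5*sqrt(2)) + 224 = (-130 + 10*sqrt(2)) + 224 = 94 + 10*sqrt(2)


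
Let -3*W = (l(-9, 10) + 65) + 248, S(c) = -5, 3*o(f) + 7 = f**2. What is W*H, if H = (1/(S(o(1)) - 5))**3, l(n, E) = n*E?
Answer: 223/3000 ≈ 0.074333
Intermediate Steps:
o(f) = -7/3 + f**2/3
l(n, E) = E*n
W = -223/3 (W = -((10*(-9) + 65) + 248)/3 = -((-90 + 65) + 248)/3 = -(-25 + 248)/3 = -1/3*223 = -223/3 ≈ -74.333)
H = -1/1000 (H = (1/(-5 - 5))**3 = (1/(-10))**3 = (-1/10)**3 = -1/1000 ≈ -0.0010000)
W*H = -223/3*(-1/1000) = 223/3000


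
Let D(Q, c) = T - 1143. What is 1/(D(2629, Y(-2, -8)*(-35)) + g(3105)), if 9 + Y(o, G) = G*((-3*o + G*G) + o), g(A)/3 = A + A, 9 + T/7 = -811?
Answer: 1/11747 ≈ 8.5128e-5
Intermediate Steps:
T = -5740 (T = -63 + 7*(-811) = -63 - 5677 = -5740)
g(A) = 6*A (g(A) = 3*(A + A) = 3*(2*A) = 6*A)
Y(o, G) = -9 + G*(G² - 2*o) (Y(o, G) = -9 + G*((-3*o + G*G) + o) = -9 + G*((-3*o + G²) + o) = -9 + G*((G² - 3*o) + o) = -9 + G*(G² - 2*o))
D(Q, c) = -6883 (D(Q, c) = -5740 - 1143 = -6883)
1/(D(2629, Y(-2, -8)*(-35)) + g(3105)) = 1/(-6883 + 6*3105) = 1/(-6883 + 18630) = 1/11747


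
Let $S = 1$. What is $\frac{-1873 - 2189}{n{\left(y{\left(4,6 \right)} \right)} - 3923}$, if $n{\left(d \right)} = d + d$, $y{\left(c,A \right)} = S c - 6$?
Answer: $\frac{1354}{1309} \approx 1.0344$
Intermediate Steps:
$y{\left(c,A \right)} = -6 + c$ ($y{\left(c,A \right)} = 1 c - 6 = c - 6 = -6 + c$)
$n{\left(d \right)} = 2 d$
$\frac{-1873 - 2189}{n{\left(y{\left(4,6 \right)} \right)} - 3923} = \frac{-1873 - 2189}{2 \left(-6 + 4\right) - 3923} = - \frac{4062}{2 \left(-2\right) - 3923} = - \frac{4062}{-4 - 3923} = - \frac{4062}{-3927} = \left(-4062\right) \left(- \frac{1}{3927}\right) = \frac{1354}{1309}$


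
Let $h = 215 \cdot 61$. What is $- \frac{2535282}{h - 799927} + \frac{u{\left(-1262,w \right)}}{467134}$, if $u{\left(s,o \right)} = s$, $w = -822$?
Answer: $\frac{295830866261}{91886659202} \approx 3.2195$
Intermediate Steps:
$h = 13115$
$- \frac{2535282}{h - 799927} + \frac{u{\left(-1262,w \right)}}{467134} = - \frac{2535282}{13115 - 799927} - \frac{1262}{467134} = - \frac{2535282}{13115 - 799927} - \frac{631}{233567} = - \frac{2535282}{-786812} - \frac{631}{233567} = \left(-2535282\right) \left(- \frac{1}{786812}\right) - \frac{631}{233567} = \frac{1267641}{393406} - \frac{631}{233567} = \frac{295830866261}{91886659202}$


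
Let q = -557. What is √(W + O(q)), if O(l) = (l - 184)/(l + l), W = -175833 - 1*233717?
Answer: I*√508249086326/1114 ≈ 639.96*I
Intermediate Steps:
W = -409550 (W = -175833 - 233717 = -409550)
O(l) = (-184 + l)/(2*l) (O(l) = (-184 + l)/((2*l)) = (-184 + l)*(1/(2*l)) = (-184 + l)/(2*l))
√(W + O(q)) = √(-409550 + (½)*(-184 - 557)/(-557)) = √(-409550 + (½)*(-1/557)*(-741)) = √(-409550 + 741/1114) = √(-456237959/1114) = I*√508249086326/1114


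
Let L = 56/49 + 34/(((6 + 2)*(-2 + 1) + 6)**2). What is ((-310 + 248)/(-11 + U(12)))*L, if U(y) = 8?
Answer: 1395/7 ≈ 199.29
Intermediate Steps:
L = 135/14 (L = 56*(1/49) + 34/((8*(-1) + 6)**2) = 8/7 + 34/((-8 + 6)**2) = 8/7 + 34/((-2)**2) = 8/7 + 34/4 = 8/7 + 34*(1/4) = 8/7 + 17/2 = 135/14 ≈ 9.6429)
((-310 + 248)/(-11 + U(12)))*L = ((-310 + 248)/(-11 + 8))*(135/14) = -62/(-3)*(135/14) = -62*(-1/3)*(135/14) = (62/3)*(135/14) = 1395/7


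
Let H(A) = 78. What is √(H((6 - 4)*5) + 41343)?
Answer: √41421 ≈ 203.52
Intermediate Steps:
√(H((6 - 4)*5) + 41343) = √(78 + 41343) = √41421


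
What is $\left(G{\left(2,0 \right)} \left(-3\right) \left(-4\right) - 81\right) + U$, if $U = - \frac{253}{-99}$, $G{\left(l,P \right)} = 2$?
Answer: $- \frac{490}{9} \approx -54.444$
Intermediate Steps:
$U = \frac{23}{9}$ ($U = \left(-253\right) \left(- \frac{1}{99}\right) = \frac{23}{9} \approx 2.5556$)
$\left(G{\left(2,0 \right)} \left(-3\right) \left(-4\right) - 81\right) + U = \left(2 \left(-3\right) \left(-4\right) - 81\right) + \frac{23}{9} = \left(\left(-6\right) \left(-4\right) - 81\right) + \frac{23}{9} = \left(24 - 81\right) + \frac{23}{9} = -57 + \frac{23}{9} = - \frac{490}{9}$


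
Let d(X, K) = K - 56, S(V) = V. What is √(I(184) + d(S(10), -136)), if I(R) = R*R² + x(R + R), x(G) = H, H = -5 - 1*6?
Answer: √6229301 ≈ 2495.9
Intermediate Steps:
H = -11 (H = -5 - 6 = -11)
x(G) = -11
d(X, K) = -56 + K
I(R) = -11 + R³ (I(R) = R*R² - 11 = R³ - 11 = -11 + R³)
√(I(184) + d(S(10), -136)) = √((-11 + 184³) + (-56 - 136)) = √((-11 + 6229504) - 192) = √(6229493 - 192) = √6229301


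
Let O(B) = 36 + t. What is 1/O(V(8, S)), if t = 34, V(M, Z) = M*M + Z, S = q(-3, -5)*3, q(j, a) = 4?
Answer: 1/70 ≈ 0.014286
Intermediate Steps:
S = 12 (S = 4*3 = 12)
V(M, Z) = Z + M² (V(M, Z) = M² + Z = Z + M²)
O(B) = 70 (O(B) = 36 + 34 = 70)
1/O(V(8, S)) = 1/70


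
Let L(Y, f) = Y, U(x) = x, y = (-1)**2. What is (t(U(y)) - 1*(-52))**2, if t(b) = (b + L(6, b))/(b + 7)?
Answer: 178929/64 ≈ 2795.8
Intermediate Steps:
y = 1
t(b) = (6 + b)/(7 + b) (t(b) = (b + 6)/(b + 7) = (6 + b)/(7 + b))
(t(U(y)) - 1*(-52))**2 = ((6 + 1)/(7 + 1) - 1*(-52))**2 = (7/8 + 52)**2 = (423/8)**2 = 178929/64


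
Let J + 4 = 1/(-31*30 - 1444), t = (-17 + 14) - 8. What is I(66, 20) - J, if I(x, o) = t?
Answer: -16617/2374 ≈ -6.9996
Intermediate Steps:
t = -11 (t = -3 - 8 = -11)
I(x, o) = -11
J = -9497/2374 (J = -4 + 1/(-31*30 - 1444) = -4 + 1/(-930 - 1444) = -4 + 1/(-2374) = -4 - 1/2374 = -9497/2374 ≈ -4.0004)
I(66, 20) - J = -11 - 1*(-9497/2374) = -11 + 9497/2374 = -16617/2374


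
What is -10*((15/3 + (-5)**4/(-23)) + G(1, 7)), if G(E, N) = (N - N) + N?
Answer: 3490/23 ≈ 151.74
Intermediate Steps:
G(E, N) = N (G(E, N) = 0 + N = N)
-10*((15/3 + (-5)**4/(-23)) + G(1, 7)) = -10*((15/3 + (-5)**4/(-23)) + 7) = -10*((15*(1/3) + 625*(-1/23)) + 7) = -10*((5 - 625/23) + 7) = -10*(-510/23 + 7) = -10*(-349/23) = 3490/23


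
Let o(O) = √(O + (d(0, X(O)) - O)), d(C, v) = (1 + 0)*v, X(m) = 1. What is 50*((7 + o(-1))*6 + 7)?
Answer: 2750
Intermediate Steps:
d(C, v) = v (d(C, v) = 1*v = v)
o(O) = 1 (o(O) = √(O + (1 - O)) = √1 = 1)
50*((7 + o(-1))*6 + 7) = 50*((7 + 1)*6 + 7) = 50*(8*6 + 7) = 50*(48 + 7) = 50*55 = 2750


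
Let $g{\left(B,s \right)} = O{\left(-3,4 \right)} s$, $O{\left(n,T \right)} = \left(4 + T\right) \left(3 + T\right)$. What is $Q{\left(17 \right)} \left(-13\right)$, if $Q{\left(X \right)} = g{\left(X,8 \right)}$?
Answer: $-5824$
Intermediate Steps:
$O{\left(n,T \right)} = \left(3 + T\right) \left(4 + T\right)$
$g{\left(B,s \right)} = 56 s$ ($g{\left(B,s \right)} = \left(12 + 4^{2} + 7 \cdot 4\right) s = \left(12 + 16 + 28\right) s = 56 s$)
$Q{\left(X \right)} = 448$ ($Q{\left(X \right)} = 56 \cdot 8 = 448$)
$Q{\left(17 \right)} \left(-13\right) = 448 \left(-13\right) = -5824$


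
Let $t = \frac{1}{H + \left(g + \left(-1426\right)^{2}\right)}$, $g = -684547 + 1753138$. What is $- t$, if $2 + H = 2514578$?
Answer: $- \frac{1}{5616643} \approx -1.7804 \cdot 10^{-7}$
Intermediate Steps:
$g = 1068591$
$H = 2514576$ ($H = -2 + 2514578 = 2514576$)
$t = \frac{1}{5616643}$ ($t = \frac{1}{2514576 + \left(1068591 + \left(-1426\right)^{2}\right)} = \frac{1}{2514576 + \left(1068591 + 2033476\right)} = \frac{1}{2514576 + 3102067} = \frac{1}{5616643} \approx 1.7804 \cdot 10^{-7}$)
$- t = \left(-1\right) \frac{1}{5616643} = - \frac{1}{5616643}$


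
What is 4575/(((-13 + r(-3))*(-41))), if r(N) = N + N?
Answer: 4575/779 ≈ 5.8729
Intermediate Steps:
r(N) = 2*N
4575/(((-13 + r(-3))*(-41))) = 4575/(((-13 + 2*(-3))*(-41))) = 4575/(((-13 - 6)*(-41))) = 4575/((-19*(-41))) = 4575/779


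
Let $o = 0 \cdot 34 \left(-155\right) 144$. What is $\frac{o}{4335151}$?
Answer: $0$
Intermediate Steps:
$o = 0$ ($o = 0 \left(-155\right) 144 = 0 \cdot 144 = 0$)
$\frac{o}{4335151} = \frac{0}{4335151} = 0 \cdot \frac{1}{4335151} = 0$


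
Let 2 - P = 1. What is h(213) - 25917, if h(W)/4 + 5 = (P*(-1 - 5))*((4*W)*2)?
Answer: -66833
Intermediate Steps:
P = 1 (P = 2 - 1*1 = 2 - 1 = 1)
h(W) = -20 - 192*W (h(W) = -20 + 4*((1*(-1 - 5))*((4*W)*2)) = -20 + 4*((1*(-6))*(8*W)) = -20 + 4*(-48*W) = -20 - 192*W)
h(213) - 25917 = (-20 - 192*213) - 25917 = (-20 - 40896) - 25917 = -40916 - 25917 = -66833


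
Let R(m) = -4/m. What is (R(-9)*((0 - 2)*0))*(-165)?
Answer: 0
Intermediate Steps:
(R(-9)*((0 - 2)*0))*(-165) = ((-4/(-9))*((0 - 2)*0))*(-165) = ((-4*(-1/9))*(-2*0))*(-165) = ((4/9)*0)*(-165) = 0*(-165) = 0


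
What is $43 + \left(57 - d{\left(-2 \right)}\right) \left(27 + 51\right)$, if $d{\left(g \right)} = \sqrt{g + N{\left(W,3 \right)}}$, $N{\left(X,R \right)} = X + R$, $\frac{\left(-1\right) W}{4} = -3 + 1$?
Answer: $4255$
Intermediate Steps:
$W = 8$ ($W = - 4 \left(-3 + 1\right) = \left(-4\right) \left(-2\right) = 8$)
$N{\left(X,R \right)} = R + X$
$d{\left(g \right)} = \sqrt{11 + g}$ ($d{\left(g \right)} = \sqrt{g + \left(3 + 8\right)} = \sqrt{g + 11} = \sqrt{11 + g}$)
$43 + \left(57 - d{\left(-2 \right)}\right) \left(27 + 51\right) = 43 + \left(57 - \sqrt{11 - 2}\right) \left(27 + 51\right) = 43 + \left(57 - \sqrt{9}\right) 78 = 43 + \left(57 - 3\right) 78 = 43 + 54 \cdot 78 = 43 + 4212 = 4255$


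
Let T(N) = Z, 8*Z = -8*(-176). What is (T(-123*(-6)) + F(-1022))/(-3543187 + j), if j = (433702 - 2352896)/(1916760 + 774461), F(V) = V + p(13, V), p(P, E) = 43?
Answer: 2161050463/9535501180521 ≈ 0.00022663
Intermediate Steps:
Z = 176 (Z = (-8*(-176))/8 = (1/8)*1408 = 176)
T(N) = 176
F(V) = 43 + V (F(V) = V + 43 = 43 + V)
j = -1919194/2691221 ≈ -0.71313
(T(-123*(-6)) + F(-1022))/(-3543187 + j) = (176 + (43 - 1022))/(-3543187 - 1919194/2691221) = (176 - 979)/(-9535501180521/2691221) = -803*(-2691221/9535501180521) = 2161050463/9535501180521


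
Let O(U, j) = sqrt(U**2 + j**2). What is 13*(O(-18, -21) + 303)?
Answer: 3939 + 39*sqrt(85) ≈ 4298.6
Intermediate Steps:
13*(O(-18, -21) + 303) = 13*(sqrt((-18)**2 + (-21)**2) + 303) = 13*(sqrt(324 + 441) + 303) = 13*(sqrt(765) + 303) = 13*(3*sqrt(85) + 303) = 13*(303 + 3*sqrt(85)) = 3939 + 39*sqrt(85)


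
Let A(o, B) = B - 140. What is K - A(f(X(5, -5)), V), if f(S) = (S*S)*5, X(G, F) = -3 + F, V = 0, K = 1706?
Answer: 1846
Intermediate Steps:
f(S) = 5*S**2 (f(S) = S**2*5 = 5*S**2)
A(o, B) = -140 + B
K - A(f(X(5, -5)), V) = 1706 - (-140 + 0) = 1706 - 1*(-140) = 1706 + 140 = 1846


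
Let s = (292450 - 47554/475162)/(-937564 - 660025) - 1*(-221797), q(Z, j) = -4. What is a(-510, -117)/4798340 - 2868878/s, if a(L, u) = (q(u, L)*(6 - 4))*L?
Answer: -130614479454030616852867/10098644947057804844150 ≈ -12.934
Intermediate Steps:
s = 84184488361039900/379556792209 (s = (292450 - 47554*1/475162)/(-1597589) + 221797 = (292450 - 23777/237581)*(-1/1597589) + 221797 = (69480539673/237581)*(-1/1597589) + 221797 = -69480539673/379556792209 + 221797 = 84184488361039900/379556792209 ≈ 2.2180e+5)
a(L, u) = -8*L (a(L, u) = (-4*(6 - 4))*L = (-4*2)*L = -8*L)
a(-510, -117)/4798340 - 2868878/s = -8*(-510)/4798340 - 2868878/84184488361039900/379556792209 = 4080*(1/4798340) - 2868878*379556792209/84184488361039900 = 204/239917 - 544451065459485751/42092244180519950 = -130614479454030616852867/10098644947057804844150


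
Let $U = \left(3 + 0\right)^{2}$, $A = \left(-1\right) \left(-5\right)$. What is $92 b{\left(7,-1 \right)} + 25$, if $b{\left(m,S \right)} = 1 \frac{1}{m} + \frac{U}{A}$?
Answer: $\frac{7131}{35} \approx 203.74$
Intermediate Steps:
$A = 5$
$U = 9$ ($U = 3^{2} = 9$)
$b{\left(m,S \right)} = \frac{9}{5} + \frac{1}{m}$ ($b{\left(m,S \right)} = 1 \frac{1}{m} + \frac{9}{5} = \frac{1}{m} + 9 \cdot \frac{1}{5} = \frac{1}{m} + \frac{9}{5} = \frac{9}{5} + \frac{1}{m}$)
$92 b{\left(7,-1 \right)} + 25 = 92 \left(\frac{9}{5} + \frac{1}{7}\right) + 25 = 92 \cdot \frac{68}{35} + 25 = \frac{6256}{35} + 25 = \frac{7131}{35}$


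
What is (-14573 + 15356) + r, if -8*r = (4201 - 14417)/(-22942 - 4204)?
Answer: 21254041/27146 ≈ 782.95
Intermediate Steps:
r = -1277/27146 (r = -(4201 - 14417)/(8*(-22942 - 4204)) = -(-1277)/(-27146) = -(-1277)*(-1)/27146 = -⅛*5108/13573 = -1277/27146 ≈ -0.047042)
(-14573 + 15356) + r = (-14573 + 15356) - 1277/27146 = 783 - 1277/27146 = 21254041/27146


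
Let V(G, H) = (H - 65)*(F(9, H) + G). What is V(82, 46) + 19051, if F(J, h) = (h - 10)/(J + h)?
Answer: 961431/55 ≈ 17481.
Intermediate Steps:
F(J, h) = (-10 + h)/(J + h)
V(G, H) = (-65 + H)*(G + (-10 + H)/(9 + H)) (V(G, H) = (H - 65)*((-10 + H)/(9 + H) + G) = (-65 + H)*(G + (-10 + H)/(9 + H)))
V(82, 46) + 19051 = (650 - 65*46 + 46*(-10 + 46) + 82*(-65 + 46)*(9 + 46))/(9 + 46) + 19051 = (650 - 2990 + 46*36 + 82*(-19)*55)/55 + 19051 = (650 - 2990 + 1656 - 85690)/55 + 19051 = (1/55)*(-86374) + 19051 = -86374/55 + 19051 = 961431/55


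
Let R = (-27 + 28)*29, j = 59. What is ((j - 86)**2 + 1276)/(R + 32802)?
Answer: 2005/32831 ≈ 0.061070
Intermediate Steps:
R = 29 (R = 1*29 = 29)
((j - 86)**2 + 1276)/(R + 32802) = ((59 - 86)**2 + 1276)/(29 + 32802) = ((-27)**2 + 1276)/32831 = (729 + 1276)*(1/32831) = 2005*(1/32831) = 2005/32831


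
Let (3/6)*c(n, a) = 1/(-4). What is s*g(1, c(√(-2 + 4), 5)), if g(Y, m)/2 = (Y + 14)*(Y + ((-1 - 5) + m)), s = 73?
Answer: -12045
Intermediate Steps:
c(n, a) = -½ (c(n, a) = 2/(-4) = 2*(-¼) = -½)
g(Y, m) = 2*(14 + Y)*(-6 + Y + m) (g(Y, m) = 2*((Y + 14)*(Y + ((-1 - 5) + m))) = 2*((14 + Y)*(Y + (-6 + m))) = 2*((14 + Y)*(-6 + Y + m)) = 2*(14 + Y)*(-6 + Y + m))
s*g(1, c(√(-2 + 4), 5)) = 73*(-168 + 2*1² + 16*1 + 28*(-½) + 2*1*(-½)) = 73*(-168 + 2*1 + 16 - 14 - 1) = 73*(-168 + 2 + 16 - 14 - 1) = 73*(-165) = -12045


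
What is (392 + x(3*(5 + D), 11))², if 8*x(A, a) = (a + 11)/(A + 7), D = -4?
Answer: 246207481/1600 ≈ 1.5388e+5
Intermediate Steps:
x(A, a) = (11 + a)/(8*(7 + A)) (x(A, a) = ((a + 11)/(A + 7))/8 = ((11 + a)/(7 + A))/8 = (11 + a)/(8*(7 + A)))
(392 + x(3*(5 + D), 11))² = (392 + (11 + 11)/(8*(7 + 3*(5 - 4))))² = (392 + (⅛)*22/(7 + 3*1))² = (392 + (⅛)*22/(7 + 3))² = (392 + (⅛)*22/10)² = (392 + (⅛)*(⅒)*22)² = (392 + 11/40)² = (15691/40)² = 246207481/1600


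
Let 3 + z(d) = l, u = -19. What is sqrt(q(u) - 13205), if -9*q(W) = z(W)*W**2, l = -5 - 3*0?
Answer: I*sqrt(115957)/3 ≈ 113.51*I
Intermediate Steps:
l = -5 (l = -5 + 0 = -5)
z(d) = -8 (z(d) = -3 - 5 = -8)
q(W) = 8*W**2/9 (q(W) = -(-8)*W**2/9 = 8*W**2/9)
sqrt(q(u) - 13205) = sqrt((8/9)*(-19)**2 - 13205) = sqrt((8/9)*361 - 13205) = sqrt(2888/9 - 13205) = sqrt(-115957/9) = I*sqrt(115957)/3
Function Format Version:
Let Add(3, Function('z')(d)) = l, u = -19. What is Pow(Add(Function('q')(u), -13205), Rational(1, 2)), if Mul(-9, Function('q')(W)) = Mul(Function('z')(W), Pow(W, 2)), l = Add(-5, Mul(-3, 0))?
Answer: Mul(Rational(1, 3), I, Pow(115957, Rational(1, 2))) ≈ Mul(113.51, I)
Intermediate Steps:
l = -5 (l = Add(-5, 0) = -5)
Function('z')(d) = -8 (Function('z')(d) = Add(-3, -5) = -8)
Function('q')(W) = Mul(Rational(8, 9), Pow(W, 2)) (Function('q')(W) = Mul(Rational(-1, 9), Mul(-8, Pow(W, 2))) = Mul(Rational(8, 9), Pow(W, 2)))
Pow(Add(Function('q')(u), -13205), Rational(1, 2)) = Pow(Add(Mul(Rational(8, 9), Pow(-19, 2)), -13205), Rational(1, 2)) = Pow(Add(Mul(Rational(8, 9), 361), -13205), Rational(1, 2)) = Pow(Add(Rational(2888, 9), -13205), Rational(1, 2)) = Pow(Rational(-115957, 9), Rational(1, 2)) = Mul(Rational(1, 3), I, Pow(115957, Rational(1, 2)))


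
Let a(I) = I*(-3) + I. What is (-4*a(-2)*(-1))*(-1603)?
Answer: -25648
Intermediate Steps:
a(I) = -2*I (a(I) = -3*I + I = -2*I)
(-4*a(-2)*(-1))*(-1603) = (-(-8)*(-2)*(-1))*(-1603) = (-4*4*(-1))*(-1603) = -16*(-1)*(-1603) = 16*(-1603) = -25648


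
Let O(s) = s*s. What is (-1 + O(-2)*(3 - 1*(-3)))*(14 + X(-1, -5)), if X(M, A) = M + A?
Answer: 184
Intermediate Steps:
X(M, A) = A + M
O(s) = s²
(-1 + O(-2)*(3 - 1*(-3)))*(14 + X(-1, -5)) = (-1 + (-2)²*(3 - 1*(-3)))*(14 + (-5 - 1)) = (-1 + 4*(3 + 3))*(14 - 6) = (-1 + 4*6)*8 = (-1 + 24)*8 = 23*8 = 184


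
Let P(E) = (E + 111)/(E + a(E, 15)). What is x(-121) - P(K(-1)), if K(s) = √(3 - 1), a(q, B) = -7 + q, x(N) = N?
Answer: -4180/41 + 229*√2/41 ≈ -94.052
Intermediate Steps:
K(s) = √2
P(E) = (111 + E)/(-7 + 2*E) (P(E) = (E + 111)/(E + (-7 + E)) = (111 + E)/(-7 + 2*E))
x(-121) - P(K(-1)) = -121 - (111 + √2)/(-7 + 2*√2)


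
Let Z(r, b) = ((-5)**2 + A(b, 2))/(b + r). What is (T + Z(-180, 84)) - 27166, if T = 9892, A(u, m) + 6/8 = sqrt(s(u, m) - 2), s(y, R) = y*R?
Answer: -6633313/384 - sqrt(166)/96 ≈ -17274.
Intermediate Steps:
s(y, R) = R*y
A(u, m) = -3/4 + sqrt(-2 + m*u) (A(u, m) = -3/4 + sqrt(m*u - 2) = -3/4 + sqrt(-2 + m*u))
Z(r, b) = (97/4 + sqrt(-2 + 2*b))/(b + r) (Z(r, b) = ((-5)**2 + (-3/4 + sqrt(-2 + 2*b)))/(b + r) = (25 + (-3/4 + sqrt(-2 + 2*b)))/(b + r) = (97/4 + sqrt(-2 + 2*b))/(b + r))
(T + Z(-180, 84)) - 27166 = (9892 + (97/4 + sqrt(-2 + 2*84))/(84 - 180)) - 27166 = (9892 + (97/4 + sqrt(-2 + 168))/(-96)) - 27166 = (9892 - (97/4 + sqrt(166))/96) - 27166 = (9892 + (-97/384 - sqrt(166)/96)) - 27166 = (3798431/384 - sqrt(166)/96) - 27166 = -6633313/384 - sqrt(166)/96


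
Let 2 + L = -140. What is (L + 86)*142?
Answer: -7952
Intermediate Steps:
L = -142 (L = -2 - 140 = -142)
(L + 86)*142 = (-142 + 86)*142 = -56*142 = -7952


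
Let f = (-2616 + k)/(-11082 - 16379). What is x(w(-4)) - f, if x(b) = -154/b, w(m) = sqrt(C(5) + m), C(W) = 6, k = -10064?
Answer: -12680/27461 - 77*sqrt(2) ≈ -109.36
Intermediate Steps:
w(m) = sqrt(6 + m)
f = 12680/27461 (f = (-2616 - 10064)/(-11082 - 16379) = -12680/(-27461) = -12680*(-1/27461) = 12680/27461 ≈ 0.46175)
x(w(-4)) - f = -154/sqrt(6 - 4) - 1*12680/27461 = -154*sqrt(2)/2 - 12680/27461 = -77*sqrt(2) - 12680/27461 = -12680/27461 - 77*sqrt(2)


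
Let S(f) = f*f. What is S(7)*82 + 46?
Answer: 4064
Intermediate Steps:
S(f) = f²
S(7)*82 + 46 = 7²*82 + 46 = 49*82 + 46 = 4018 + 46 = 4064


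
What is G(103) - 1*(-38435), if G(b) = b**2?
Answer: 49044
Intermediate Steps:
G(103) - 1*(-38435) = 103**2 - 1*(-38435) = 10609 + 38435 = 49044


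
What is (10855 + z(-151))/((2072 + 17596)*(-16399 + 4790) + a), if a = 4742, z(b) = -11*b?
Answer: -6258/114160535 ≈ -5.4818e-5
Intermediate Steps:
(10855 + z(-151))/((2072 + 17596)*(-16399 + 4790) + a) = (10855 - 11*(-151))/((2072 + 17596)*(-16399 + 4790) + 4742) = (10855 + 1661)/(19668*(-11609) + 4742) = 12516/(-228325812 + 4742) = 12516/(-228321070) = 12516*(-1/228321070) = -6258/114160535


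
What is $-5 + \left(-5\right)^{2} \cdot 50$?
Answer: $1245$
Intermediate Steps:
$-5 + \left(-5\right)^{2} \cdot 50 = -5 + 25 \cdot 50 = -5 + 1250 = 1245$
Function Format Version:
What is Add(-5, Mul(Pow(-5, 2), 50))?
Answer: 1245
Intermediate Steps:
Add(-5, Mul(Pow(-5, 2), 50)) = Add(-5, Mul(25, 50)) = Add(-5, 1250) = 1245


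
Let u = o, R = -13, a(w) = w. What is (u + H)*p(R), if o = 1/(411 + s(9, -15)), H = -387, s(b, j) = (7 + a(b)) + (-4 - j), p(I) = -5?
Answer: 847525/438 ≈ 1935.0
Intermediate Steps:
s(b, j) = 3 + b - j (s(b, j) = (7 + b) + (-4 - j) = 3 + b - j)
o = 1/438 (o = 1/(411 + (3 + 9 - 1*(-15))) = 1/(411 + (3 + 9 + 15)) = 1/(411 + 27) = 1/438 ≈ 0.0022831)
u = 1/438 ≈ 0.0022831
(u + H)*p(R) = (1/438 - 387)*(-5) = -169505/438*(-5) = 847525/438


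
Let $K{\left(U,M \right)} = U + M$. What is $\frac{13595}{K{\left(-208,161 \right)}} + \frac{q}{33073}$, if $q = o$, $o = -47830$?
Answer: $- \frac{451875445}{1554431} \approx -290.7$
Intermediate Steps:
$K{\left(U,M \right)} = M + U$
$q = -47830$
$\frac{13595}{K{\left(-208,161 \right)}} + \frac{q}{33073} = \frac{13595}{161 - 208} - \frac{47830}{33073} = \frac{13595}{-47} - \frac{47830}{33073} = 13595 \left(- \frac{1}{47}\right) - \frac{47830}{33073} = - \frac{13595}{47} - \frac{47830}{33073} = - \frac{451875445}{1554431}$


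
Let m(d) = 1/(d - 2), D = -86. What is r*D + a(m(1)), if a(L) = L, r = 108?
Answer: -9289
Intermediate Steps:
m(d) = 1/(-2 + d)
r*D + a(m(1)) = 108*(-86) + 1/(-2 + 1) = -9288 + 1/(-1) = -9288 - 1 = -9289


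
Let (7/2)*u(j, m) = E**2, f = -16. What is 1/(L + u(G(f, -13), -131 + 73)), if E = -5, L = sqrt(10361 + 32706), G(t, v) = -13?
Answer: -350/2107783 + 49*sqrt(43067)/2107783 ≈ 0.0046583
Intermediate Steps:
L = sqrt(43067) ≈ 207.53
u(j, m) = 50/7 (u(j, m) = (2/7)*(-5)**2 = (2/7)*25 = 50/7)
1/(L + u(G(f, -13), -131 + 73)) = 1/(sqrt(43067) + 50/7) = 1/(50/7 + sqrt(43067))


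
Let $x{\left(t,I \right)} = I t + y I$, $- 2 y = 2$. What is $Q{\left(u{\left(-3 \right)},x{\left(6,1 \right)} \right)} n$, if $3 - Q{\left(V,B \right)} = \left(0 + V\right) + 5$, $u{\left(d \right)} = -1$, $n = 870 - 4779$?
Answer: $3909$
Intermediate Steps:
$y = -1$ ($y = \left(- \frac{1}{2}\right) 2 = -1$)
$n = -3909$ ($n = 870 - 4779 = -3909$)
$x{\left(t,I \right)} = - I + I t$ ($x{\left(t,I \right)} = I t - I = - I + I t$)
$Q{\left(V,B \right)} = -2 - V$ ($Q{\left(V,B \right)} = 3 - \left(\left(0 + V\right) + 5\right) = 3 - \left(V + 5\right) = 3 - \left(5 + V\right) = -2 - V$)
$Q{\left(u{\left(-3 \right)},x{\left(6,1 \right)} \right)} n = \left(-2 - -1\right) \left(-3909\right) = \left(-2 + 1\right) \left(-3909\right) = \left(-1\right) \left(-3909\right) = 3909$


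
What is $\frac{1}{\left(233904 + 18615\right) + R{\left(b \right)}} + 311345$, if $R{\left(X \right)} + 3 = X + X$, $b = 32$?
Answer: $\frac{78639520101}{252580} \approx 3.1135 \cdot 10^{5}$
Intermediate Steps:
$R{\left(X \right)} = -3 + 2 X$ ($R{\left(X \right)} = -3 + \left(X + X\right) = -3 + 2 X$)
$\frac{1}{\left(233904 + 18615\right) + R{\left(b \right)}} + 311345 = \frac{1}{\left(233904 + 18615\right) + \left(-3 + 2 \cdot 32\right)} + 311345 = \frac{1}{252519 + \left(-3 + 64\right)} + 311345 = \frac{1}{252519 + 61} + 311345 = \frac{1}{252580} + 311345 = \frac{78639520101}{252580}$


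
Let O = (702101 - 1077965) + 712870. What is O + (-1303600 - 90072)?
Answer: -1056666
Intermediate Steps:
O = 337006 (O = -375864 + 712870 = 337006)
O + (-1303600 - 90072) = 337006 + (-1303600 - 90072) = 337006 - 1393672 = -1056666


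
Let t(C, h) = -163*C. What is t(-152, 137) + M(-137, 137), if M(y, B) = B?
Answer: 24913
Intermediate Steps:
t(-152, 137) + M(-137, 137) = -163*(-152) + 137 = 24776 + 137 = 24913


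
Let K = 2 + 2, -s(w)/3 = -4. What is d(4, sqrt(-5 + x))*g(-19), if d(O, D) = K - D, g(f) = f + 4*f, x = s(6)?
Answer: -380 + 95*sqrt(7) ≈ -128.65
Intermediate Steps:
s(w) = 12 (s(w) = -3*(-4) = 12)
K = 4
x = 12
g(f) = 5*f
d(O, D) = 4 - D
d(4, sqrt(-5 + x))*g(-19) = (4 - sqrt(-5 + 12))*(5*(-19)) = (4 - sqrt(7))*(-95) = -380 + 95*sqrt(7)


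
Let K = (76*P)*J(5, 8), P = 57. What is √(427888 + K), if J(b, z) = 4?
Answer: 4*√27826 ≈ 667.25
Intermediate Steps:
K = 17328 (K = (76*57)*4 = 4332*4 = 17328)
√(427888 + K) = √(427888 + 17328) = √445216 = 4*√27826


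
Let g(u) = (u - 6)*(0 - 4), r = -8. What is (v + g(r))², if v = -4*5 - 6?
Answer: 900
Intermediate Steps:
g(u) = 24 - 4*u (g(u) = (-6 + u)*(-4) = 24 - 4*u)
v = -26 (v = -20 - 6 = -26)
(v + g(r))² = (-26 + (24 - 4*(-8)))² = (-26 + (24 + 32))² = (-26 + 56)² = 30² = 900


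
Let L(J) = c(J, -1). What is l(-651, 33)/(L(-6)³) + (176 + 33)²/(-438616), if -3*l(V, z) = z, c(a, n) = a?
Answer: -288145/5921316 ≈ -0.048662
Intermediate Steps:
L(J) = J
l(V, z) = -z/3
l(-651, 33)/(L(-6)³) + (176 + 33)²/(-438616) = (-⅓*33)/((-6)³) + (176 + 33)²/(-438616) = -11/(-216) + 209²*(-1/438616) = -11*(-1/216) + 43681*(-1/438616) = 11/216 - 43681/438616 = -288145/5921316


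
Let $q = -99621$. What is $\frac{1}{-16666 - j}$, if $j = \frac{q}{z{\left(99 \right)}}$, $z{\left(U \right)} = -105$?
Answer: $- \frac{35}{616517} \approx -5.6771 \cdot 10^{-5}$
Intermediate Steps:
$j = \frac{33207}{35}$ ($j = - \frac{99621}{-105} = \left(-99621\right) \left(- \frac{1}{105}\right) = \frac{33207}{35} \approx 948.77$)
$\frac{1}{-16666 - j} = \frac{1}{-16666 - \frac{33207}{35}} = \frac{1}{- \frac{616517}{35}} = - \frac{35}{616517}$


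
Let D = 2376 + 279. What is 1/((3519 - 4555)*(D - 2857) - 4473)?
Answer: 1/204799 ≈ 4.8828e-6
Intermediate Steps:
D = 2655
1/((3519 - 4555)*(D - 2857) - 4473) = 1/((3519 - 4555)*(2655 - 2857) - 4473) = 1/(-1036*(-202) - 4473) = 1/(209272 - 4473) = 1/204799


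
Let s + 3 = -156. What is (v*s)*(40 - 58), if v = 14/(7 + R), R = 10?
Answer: 40068/17 ≈ 2356.9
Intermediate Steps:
s = -159 (s = -3 - 156 = -159)
v = 14/17 (v = 14/(7 + 10) = 14/17 ≈ 0.82353)
(v*s)*(40 - 58) = ((14/17)*(-159))*(40 - 58) = -2226/17*(-18) = 40068/17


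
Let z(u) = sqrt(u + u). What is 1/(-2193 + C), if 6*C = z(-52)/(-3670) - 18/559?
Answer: -41534401094725500/91085164504499667253 + 1720207905*I*sqrt(26)/91085164504499667253 ≈ -0.000456 + 9.6299e-11*I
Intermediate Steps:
z(u) = sqrt(2)*sqrt(u) (z(u) = sqrt(2*u) = sqrt(2)*sqrt(u))
C = -3/559 - I*sqrt(26)/11010 (C = ((sqrt(2)*sqrt(-52))/(-3670) - 18/559)/6 = ((sqrt(2)*(2*I*sqrt(13)))*(-1/3670) - 18*1/559)/6 = ((2*I*sqrt(26))*(-1/3670) - 18/559)/6 = (-I*sqrt(26)/1835 - 18/559)/6 = (-18/559 - I*sqrt(26)/1835)/6 = -3/559 - I*sqrt(26)/11010 ≈ -0.0053667 - 0.00046313*I)
1/(-2193 + C) = 1/(-2193 + (-3/559 - I*sqrt(26)/11010)) = 1/(-1225890/559 - I*sqrt(26)/11010)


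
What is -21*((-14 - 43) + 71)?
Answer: -294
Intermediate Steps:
-21*((-14 - 43) + 71) = -21*(-57 + 71) = -21*14 = -294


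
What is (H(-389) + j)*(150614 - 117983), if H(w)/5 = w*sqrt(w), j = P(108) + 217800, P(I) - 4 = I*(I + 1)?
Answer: 7491294456 - 63467295*I*sqrt(389) ≈ 7.4913e+9 - 1.2518e+9*I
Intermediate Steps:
P(I) = 4 + I*(1 + I) (P(I) = 4 + I*(I + 1) = 4 + I*(1 + I))
j = 229576 (j = (4 + 108 + 108**2) + 217800 = (4 + 108 + 11664) + 217800 = 11776 + 217800 = 229576)
H(w) = 5*w**(3/2) (H(w) = 5*(w*sqrt(w)) = 5*w**(3/2))
(H(-389) + j)*(150614 - 117983) = (5*(-389)**(3/2) + 229576)*(150614 - 117983) = (5*(-389*I*sqrt(389)) + 229576)*32631 = (-1945*I*sqrt(389) + 229576)*32631 = (229576 - 1945*I*sqrt(389))*32631 = 7491294456 - 63467295*I*sqrt(389)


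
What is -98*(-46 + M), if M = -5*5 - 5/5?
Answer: 7056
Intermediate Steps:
M = -26 (M = -25 - 5*⅕ = -25 - 1 = -26)
-98*(-46 + M) = -98*(-46 - 26) = -98*(-72) = 7056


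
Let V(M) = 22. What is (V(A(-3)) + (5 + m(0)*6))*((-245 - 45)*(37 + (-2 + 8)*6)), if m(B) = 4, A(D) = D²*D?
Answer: -1079670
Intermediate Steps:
A(D) = D³
(V(A(-3)) + (5 + m(0)*6))*((-245 - 45)*(37 + (-2 + 8)*6)) = (22 + (5 + 4*6))*((-245 - 45)*(37 + (-2 + 8)*6)) = (22 + (5 + 24))*(-290*(37 + 6*6)) = (22 + 29)*(-290*(37 + 36)) = 51*(-290*73) = 51*(-21170) = -1079670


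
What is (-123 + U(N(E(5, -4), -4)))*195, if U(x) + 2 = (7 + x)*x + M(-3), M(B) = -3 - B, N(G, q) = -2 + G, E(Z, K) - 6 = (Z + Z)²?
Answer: 2226705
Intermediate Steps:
E(Z, K) = 6 + 4*Z² (E(Z, K) = 6 + (Z + Z)² = 6 + (2*Z)² = 6 + 4*Z²)
U(x) = -2 + x*(7 + x) (U(x) = -2 + ((7 + x)*x + (-3 - 1*(-3))) = -2 + (x*(7 + x) + (-3 + 3)) = -2 + (x*(7 + x) + 0) = -2 + x*(7 + x))
(-123 + U(N(E(5, -4), -4)))*195 = (-123 + (-2 + (-2 + (6 + 4*5²))² + 7*(-2 + (6 + 4*5²))))*195 = (-123 + (-2 + (-2 + (6 + 4*25))² + 7*(-2 + (6 + 4*25))))*195 = (-123 + (-2 + (-2 + (6 + 100))² + 7*(-2 + (6 + 100))))*195 = (-123 + (-2 + (-2 + 106)² + 7*(-2 + 106)))*195 = (-123 + (-2 + 104² + 7*104))*195 = (-123 + (-2 + 10816 + 728))*195 = (-123 + 11542)*195 = 11419*195 = 2226705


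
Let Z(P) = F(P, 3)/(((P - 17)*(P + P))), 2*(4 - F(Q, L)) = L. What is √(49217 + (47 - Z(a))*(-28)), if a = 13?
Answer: 7*√660829/26 ≈ 218.86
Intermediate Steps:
F(Q, L) = 4 - L/2
Z(P) = 5/(4*P*(-17 + P)) (Z(P) = (4 - ½*3)/(((P - 17)*(P + P))) = (4 - 3/2)/(((-17 + P)*(2*P))) = 5/(2*((2*P*(-17 + P)))) = 5*(1/(2*P*(-17 + P)))/2 = 5/(4*P*(-17 + P)))
√(49217 + (47 - Z(a))*(-28)) = √(49217 + (47 - 5/(4*13*(-17 + 13)))*(-28)) = √(49217 + (47 - 5/(4*13*(-4)))*(-28)) = √(49217 + (47 - 5*(-1)/(4*13*4))*(-28)) = √(49217 + (47 - 1*(-5/208))*(-28)) = √(49217 + (47 + 5/208)*(-28)) = √(49217 + (9781/208)*(-28)) = √(49217 - 68467/52) = √(2490817/52) = 7*√660829/26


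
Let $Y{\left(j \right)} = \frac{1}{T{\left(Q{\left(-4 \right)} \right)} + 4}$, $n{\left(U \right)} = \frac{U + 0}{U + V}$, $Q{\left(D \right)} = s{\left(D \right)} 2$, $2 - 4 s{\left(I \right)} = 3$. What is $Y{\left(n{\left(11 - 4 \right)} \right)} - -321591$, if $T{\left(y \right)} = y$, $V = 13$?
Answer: $\frac{2251139}{7} \approx 3.2159 \cdot 10^{5}$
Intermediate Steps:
$s{\left(I \right)} = - \frac{1}{4}$ ($s{\left(I \right)} = \frac{1}{2} - \frac{3}{4} = - \frac{1}{4}$)
$Q{\left(D \right)} = - \frac{1}{2}$ ($Q{\left(D \right)} = \left(- \frac{1}{4}\right) 2 = - \frac{1}{2}$)
$n{\left(U \right)} = \frac{U}{13 + U}$ ($n{\left(U \right)} = \frac{U + 0}{U + 13} = \frac{U}{13 + U}$)
$Y{\left(j \right)} = \frac{2}{7}$ ($Y{\left(j \right)} = \frac{1}{- \frac{1}{2} + 4} = \frac{1}{\frac{7}{2}} = \frac{2}{7}$)
$Y{\left(n{\left(11 - 4 \right)} \right)} - -321591 = \frac{2}{7} - -321591 = \frac{2}{7} + 321591 = \frac{2251139}{7}$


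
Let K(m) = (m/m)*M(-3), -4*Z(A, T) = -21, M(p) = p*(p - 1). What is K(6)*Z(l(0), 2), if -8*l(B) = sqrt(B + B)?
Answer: 63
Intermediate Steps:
l(B) = -sqrt(2)*sqrt(B)/8 (l(B) = -sqrt(B + B)/8 = -sqrt(2)*sqrt(B)/8)
M(p) = p*(-1 + p)
Z(A, T) = 21/4 (Z(A, T) = -1/4*(-21) = 21/4)
K(m) = 12 (K(m) = (m/m)*(-3*(-1 - 3)) = 1*(-3*(-4)) = 1*12 = 12)
K(6)*Z(l(0), 2) = 12*(21/4) = 63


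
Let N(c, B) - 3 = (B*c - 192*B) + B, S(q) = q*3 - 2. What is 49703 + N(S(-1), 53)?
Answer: 39318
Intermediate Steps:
S(q) = -2 + 3*q (S(q) = 3*q - 2 = -2 + 3*q)
N(c, B) = 3 - 191*B + B*c (N(c, B) = 3 + ((B*c - 192*B) + B) = 3 + ((-192*B + B*c) + B) = 3 + (-191*B + B*c) = 3 - 191*B + B*c)
49703 + N(S(-1), 53) = 49703 + (3 - 191*53 + 53*(-2 + 3*(-1))) = 49703 + (3 - 10123 + 53*(-2 - 3)) = 49703 + (3 - 10123 + 53*(-5)) = 49703 + (3 - 10123 - 265) = 49703 - 10385 = 39318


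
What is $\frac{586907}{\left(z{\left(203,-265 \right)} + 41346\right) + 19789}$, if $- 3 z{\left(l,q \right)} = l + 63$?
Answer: $\frac{1760721}{183139} \approx 9.6141$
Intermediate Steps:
$z{\left(l,q \right)} = -21 - \frac{l}{3}$ ($z{\left(l,q \right)} = - \frac{l + 63}{3} = - \frac{63 + l}{3} = -21 - \frac{l}{3}$)
$\frac{586907}{\left(z{\left(203,-265 \right)} + 41346\right) + 19789} = \frac{586907}{\left(\left(-21 - \frac{203}{3}\right) + 41346\right) + 19789} = \frac{586907}{\left(- \frac{266}{3} + 41346\right) + 19789} = \frac{586907}{\frac{123772}{3} + 19789} = \frac{586907}{\frac{183139}{3}} = 586907 \cdot \frac{3}{183139} = \frac{1760721}{183139}$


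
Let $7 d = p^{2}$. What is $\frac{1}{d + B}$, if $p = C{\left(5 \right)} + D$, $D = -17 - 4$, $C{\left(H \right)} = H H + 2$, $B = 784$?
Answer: $\frac{7}{5524} \approx 0.0012672$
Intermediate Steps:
$C{\left(H \right)} = 2 + H^{2}$ ($C{\left(H \right)} = H^{2} + 2 = 2 + H^{2}$)
$D = -21$ ($D = -17 - 4 = -21$)
$p = 6$ ($p = \left(2 + 5^{2}\right) - 21 = \left(2 + 25\right) - 21 = 27 - 21 = 6$)
$d = \frac{36}{7}$ ($d = \frac{6^{2}}{7} = \frac{1}{7} \cdot 36 = \frac{36}{7} \approx 5.1429$)
$\frac{1}{d + B} = \frac{1}{\frac{36}{7} + 784} = \frac{1}{\frac{5524}{7}} = \frac{7}{5524}$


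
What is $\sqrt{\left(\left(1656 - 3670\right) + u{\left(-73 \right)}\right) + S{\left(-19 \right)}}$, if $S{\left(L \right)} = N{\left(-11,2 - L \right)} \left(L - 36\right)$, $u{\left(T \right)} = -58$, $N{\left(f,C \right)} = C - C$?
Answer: $2 i \sqrt{518} \approx 45.519 i$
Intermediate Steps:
$N{\left(f,C \right)} = 0$
$S{\left(L \right)} = 0$ ($S{\left(L \right)} = 0 \left(L - 36\right) = 0 \left(-36 + L\right) = 0$)
$\sqrt{\left(\left(1656 - 3670\right) + u{\left(-73 \right)}\right) + S{\left(-19 \right)}} = \sqrt{\left(\left(1656 - 3670\right) - 58\right) + 0} = \sqrt{\left(-2014 - 58\right) + 0} = \sqrt{-2072 + 0} = \sqrt{-2072} = 2 i \sqrt{518}$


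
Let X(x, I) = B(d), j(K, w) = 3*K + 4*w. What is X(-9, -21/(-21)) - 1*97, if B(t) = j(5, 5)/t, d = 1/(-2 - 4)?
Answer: -307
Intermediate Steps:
d = -1/6 (d = 1/(-6) = -1/6 ≈ -0.16667)
B(t) = 35/t (B(t) = (3*5 + 4*5)/t = (15 + 20)/t = 35/t)
X(x, I) = -210 (X(x, I) = 35/(-1/6) = 35*(-6) = -210)
X(-9, -21/(-21)) - 1*97 = -210 - 1*97 = -210 - 97 = -307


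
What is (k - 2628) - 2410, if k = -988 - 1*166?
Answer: -6192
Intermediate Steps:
k = -1154 (k = -988 - 166 = -1154)
(k - 2628) - 2410 = (-1154 - 2628) - 2410 = -3782 - 2410 = -6192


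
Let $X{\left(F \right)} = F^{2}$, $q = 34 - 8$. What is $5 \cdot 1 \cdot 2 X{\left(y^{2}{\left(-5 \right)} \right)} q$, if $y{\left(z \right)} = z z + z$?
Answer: $41600000$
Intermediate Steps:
$y{\left(z \right)} = z + z^{2}$ ($y{\left(z \right)} = z^{2} + z = z + z^{2}$)
$q = 26$ ($q = 34 - 8 = 26$)
$5 \cdot 1 \cdot 2 X{\left(y^{2}{\left(-5 \right)} \right)} q = 5 \cdot 1 \cdot 2 \left(\left(- 5 \left(1 - 5\right)\right)^{2}\right)^{2} \cdot 26 = 5 \cdot 2 \left(\left(\left(-5\right) \left(-4\right)\right)^{2}\right)^{2} \cdot 26 = 10 \left(20^{2}\right)^{2} \cdot 26 = 10 \cdot 400^{2} \cdot 26 = 10 \cdot 160000 \cdot 26 = 1600000 \cdot 26 = 41600000$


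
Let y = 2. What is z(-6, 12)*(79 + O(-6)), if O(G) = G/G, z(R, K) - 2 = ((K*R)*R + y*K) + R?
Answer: 36160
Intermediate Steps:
z(R, K) = 2 + R + 2*K + K*R² (z(R, K) = 2 + (((K*R)*R + 2*K) + R) = 2 + ((K*R² + 2*K) + R) = 2 + ((2*K + K*R²) + R) = 2 + (R + 2*K + K*R²) = 2 + R + 2*K + K*R²)
O(G) = 1
z(-6, 12)*(79 + O(-6)) = (2 - 6 + 2*12 + 12*(-6)²)*(79 + 1) = (2 - 6 + 24 + 12*36)*80 = (2 - 6 + 24 + 432)*80 = 452*80 = 36160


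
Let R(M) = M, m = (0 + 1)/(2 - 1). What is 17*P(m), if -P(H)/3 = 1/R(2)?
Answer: -51/2 ≈ -25.500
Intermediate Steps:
m = 1 (m = 1/1 = 1*1 = 1)
P(H) = -3/2
17*P(m) = 17*(-3/2) = -51/2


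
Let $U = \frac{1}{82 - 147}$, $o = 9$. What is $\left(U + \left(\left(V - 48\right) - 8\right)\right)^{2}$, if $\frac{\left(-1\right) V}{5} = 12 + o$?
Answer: $\frac{109537156}{4225} \approx 25926.0$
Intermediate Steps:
$V = -105$ ($V = - 5 \left(12 + 9\right) = \left(-5\right) 21 = -105$)
$U = - \frac{1}{65}$ ($U = \frac{1}{-65} = - \frac{1}{65} \approx -0.015385$)
$\left(U + \left(\left(V - 48\right) - 8\right)\right)^{2} = \left(- \frac{1}{65} - 161\right)^{2} = \left(- \frac{10466}{65}\right)^{2} = \frac{109537156}{4225}$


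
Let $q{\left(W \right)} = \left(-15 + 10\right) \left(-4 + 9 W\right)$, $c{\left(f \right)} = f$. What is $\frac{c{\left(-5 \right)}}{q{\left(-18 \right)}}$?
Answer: $- \frac{1}{166} \approx -0.0060241$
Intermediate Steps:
$q{\left(W \right)} = 20 - 45 W$ ($q{\left(W \right)} = - 5 \left(-4 + 9 W\right) = 20 - 45 W$)
$\frac{c{\left(-5 \right)}}{q{\left(-18 \right)}} = - \frac{5}{20 - -810} = - \frac{5}{20 + 810} = - \frac{5}{830} = \left(-5\right) \frac{1}{830} = - \frac{1}{166}$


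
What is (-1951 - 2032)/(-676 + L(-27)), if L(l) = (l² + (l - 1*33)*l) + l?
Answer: -3983/1646 ≈ -2.4198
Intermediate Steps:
L(l) = l + l² + l*(-33 + l) (L(l) = (l² + (l - 33)*l) + l = (l² + (-33 + l)*l) + l = (l² + l*(-33 + l)) + l = l + l² + l*(-33 + l))
(-1951 - 2032)/(-676 + L(-27)) = (-1951 - 2032)/(-676 + 2*(-27)*(-16 - 27)) = -3983/(-676 + 2*(-27)*(-43)) = -3983/(-676 + 2322) = -3983/1646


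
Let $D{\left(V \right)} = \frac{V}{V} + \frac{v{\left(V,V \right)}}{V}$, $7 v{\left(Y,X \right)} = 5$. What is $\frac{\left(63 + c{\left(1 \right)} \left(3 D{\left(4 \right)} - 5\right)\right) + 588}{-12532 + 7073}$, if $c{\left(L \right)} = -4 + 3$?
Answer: $- \frac{18269}{152852} \approx -0.11952$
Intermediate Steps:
$v{\left(Y,X \right)} = \frac{5}{7}$ ($v{\left(Y,X \right)} = \frac{1}{7} \cdot 5 = \frac{5}{7}$)
$c{\left(L \right)} = -1$
$D{\left(V \right)} = 1 + \frac{5}{7 V}$ ($D{\left(V \right)} = \frac{V}{V} + \frac{5}{7 V} = 1 + \frac{5}{7 V}$)
$\frac{\left(63 + c{\left(1 \right)} \left(3 D{\left(4 \right)} - 5\right)\right) + 588}{-12532 + 7073} = \frac{\left(63 - \left(3 \frac{\frac{5}{7} + 4}{4} - 5\right)\right) + 588}{-12532 + 7073} = \frac{\left(63 - \left(3 \cdot \frac{1}{4} \cdot \frac{33}{7} - 5\right)\right) + 588}{-5459} = \left(\left(63 - \left(3 \cdot \frac{33}{28} - 5\right)\right) + 588\right) \left(- \frac{1}{5459}\right) = \left(\left(63 - \left(\frac{99}{28} - 5\right)\right) + 588\right) \left(- \frac{1}{5459}\right) = \left(\left(63 - - \frac{41}{28}\right) + 588\right) \left(- \frac{1}{5459}\right) = \left(\left(63 + \frac{41}{28}\right) + 588\right) \left(- \frac{1}{5459}\right) = \left(\frac{1805}{28} + 588\right) \left(- \frac{1}{5459}\right) = \frac{18269}{28} \left(- \frac{1}{5459}\right) = - \frac{18269}{152852}$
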